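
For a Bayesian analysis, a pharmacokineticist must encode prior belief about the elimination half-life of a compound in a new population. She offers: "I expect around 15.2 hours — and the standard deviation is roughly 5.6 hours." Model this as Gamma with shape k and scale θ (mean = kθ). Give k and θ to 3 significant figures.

k ≈ 7.37, θ ≈ 2.06

For Gamma(k, scale θ): mean = kθ, variance = kθ², so CV = 1/√k.
CV = SD/mean = 5.6/15.2 = 0.3684, hence k = 1/CV² = 7.37.
Then θ = mean/k = 15.2/7.37 = 2.06.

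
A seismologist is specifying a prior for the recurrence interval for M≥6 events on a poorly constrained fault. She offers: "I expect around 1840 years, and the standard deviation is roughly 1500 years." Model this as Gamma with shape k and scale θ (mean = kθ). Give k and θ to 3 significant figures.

For Gamma(k, scale θ): mean = kθ, variance = kθ², so CV = 1/√k.
CV = SD/mean = 1500/1840 = 0.8152, hence k = 1/CV² = 1.5.
Then θ = mean/k = 1840/1.5 = 1220.

k ≈ 1.5, θ ≈ 1220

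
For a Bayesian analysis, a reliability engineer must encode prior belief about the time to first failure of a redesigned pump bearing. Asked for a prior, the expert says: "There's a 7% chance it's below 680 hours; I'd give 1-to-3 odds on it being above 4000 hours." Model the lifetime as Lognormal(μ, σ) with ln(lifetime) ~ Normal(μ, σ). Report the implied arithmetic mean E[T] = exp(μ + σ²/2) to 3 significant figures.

E[T] ≈ 3220 hours

If T ~ Lognormal(μ,σ) then ln T ~ Normal(μ,σ), so the p-quantile of ln T is μ + z_p·σ.
ln(680) = 6.522 and ln(4000) = 8.294; z_{0.07} = -1.476, z_{0.75} = 0.6745.
σ = (8.294 − 6.522)/(0.6745 − (-1.476)) = 0.824.
μ = 6.522 − (-1.476)·0.824 = 7.738.
E[T] = exp(μ + σ²/2) = exp(7.738 + 0.3395) = 3220 hours.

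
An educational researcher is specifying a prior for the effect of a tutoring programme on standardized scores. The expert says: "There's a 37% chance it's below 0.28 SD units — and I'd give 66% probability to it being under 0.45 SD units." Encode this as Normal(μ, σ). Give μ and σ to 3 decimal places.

μ = 0.356, σ = 0.228

The p-quantile of Normal(μ,σ) is μ + z_p·σ, with z_{0.37} = -0.3319 and z_{0.66} = 0.4125.
Eliminate σ: μ = (z₂·x₁ − z₁·x₂)/(z₂ − z₁) = (0.4125·0.28 − (-0.3319)·0.45)/0.7443 = 0.356.
Then σ = (x₂ − x₁)/(z₂ − z₁) = (0.45 − 0.28)/0.7443 = 0.228.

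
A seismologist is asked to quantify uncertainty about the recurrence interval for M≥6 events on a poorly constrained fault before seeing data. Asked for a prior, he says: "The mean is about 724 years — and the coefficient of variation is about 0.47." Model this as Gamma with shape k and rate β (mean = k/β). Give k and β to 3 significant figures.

For Gamma(k, rate β): mean = k/β, variance = k/β², so CV = 1/√k.
CV = 0.47, hence k = 1/CV² = 4.53.
Then β = k/mean = 4.53/724 = 0.00625.

k ≈ 4.53, β ≈ 0.00625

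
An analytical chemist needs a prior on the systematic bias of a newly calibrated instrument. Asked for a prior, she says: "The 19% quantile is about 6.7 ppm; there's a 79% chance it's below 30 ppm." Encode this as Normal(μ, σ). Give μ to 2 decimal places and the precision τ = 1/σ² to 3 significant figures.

The p-quantile of Normal(μ,σ) is μ + z_p·σ, with z_{0.19} = -0.8779 and z_{0.79} = 0.8064.
Eliminate σ: μ = (z₂·x₁ − z₁·x₂)/(z₂ − z₁) = (0.8064·6.7 − (-0.8779)·30)/1.684 = 18.84.
Then σ = (x₂ − x₁)/(z₂ − z₁) = (30 − 6.7)/1.684 = 13.83.
Precision τ = 1/σ² = 1/13.83² = 0.00523.

μ = 18.84, τ = 0.00523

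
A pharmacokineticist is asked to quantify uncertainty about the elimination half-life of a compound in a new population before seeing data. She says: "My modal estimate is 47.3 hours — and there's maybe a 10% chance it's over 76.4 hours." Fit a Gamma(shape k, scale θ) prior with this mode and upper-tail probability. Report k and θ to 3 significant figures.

k ≈ 9.18, θ ≈ 5.78

Gamma(k,θ) with k>1 has mode (k−1)θ, so θ = 47.3/(k−1).
Need P(X < 76.4) = 0.9 with θ tied to k this way. Start at k = 2, θ = 47.3: P(X<76.4) ≈ 0.480.
Too low — raise k to concentrate. Iterating converges to k ≈ 9.18.
Then θ = 47.3/(9.18−1) ≈ 5.78.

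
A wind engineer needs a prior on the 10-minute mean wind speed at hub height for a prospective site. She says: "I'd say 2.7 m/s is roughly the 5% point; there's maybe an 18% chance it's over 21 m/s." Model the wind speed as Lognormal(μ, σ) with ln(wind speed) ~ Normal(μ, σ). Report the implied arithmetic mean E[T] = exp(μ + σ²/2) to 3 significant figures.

E[T] ≈ 13.9 m/s

If T ~ Lognormal(μ,σ) then ln T ~ Normal(μ,σ), so the p-quantile of ln T is μ + z_p·σ.
ln(2.7) = 0.9933 and ln(21) = 3.045; z_{0.05} = -1.645, z_{0.82} = 0.9154.
σ = (3.045 − 0.9933)/(0.9154 − (-1.645)) = 0.801.
μ = 0.9933 − (-1.645)·0.801 = 2.311.
E[T] = exp(μ + σ²/2) = exp(2.311 + 0.3210) = 13.9 m/s.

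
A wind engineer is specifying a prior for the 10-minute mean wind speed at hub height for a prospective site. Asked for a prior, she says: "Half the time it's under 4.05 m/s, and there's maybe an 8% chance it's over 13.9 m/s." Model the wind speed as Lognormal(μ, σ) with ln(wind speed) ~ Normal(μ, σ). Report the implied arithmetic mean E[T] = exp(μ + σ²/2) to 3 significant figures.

E[T] ≈ 5.95 m/s

If T ~ Lognormal(μ,σ) then ln T ~ Normal(μ,σ), so the p-quantile of ln T is μ + z_p·σ.
ln(4.05) = 1.399 and ln(13.9) = 2.632; z_{0.5} = 0, z_{0.92} = 1.405.
σ = (2.632 − 1.399)/(1.405 − (0)) = 0.878.
μ = 1.399 − (0)·0.878 = 1.399.
E[T] = exp(μ + σ²/2) = exp(1.399 + 0.3851) = 5.95 m/s.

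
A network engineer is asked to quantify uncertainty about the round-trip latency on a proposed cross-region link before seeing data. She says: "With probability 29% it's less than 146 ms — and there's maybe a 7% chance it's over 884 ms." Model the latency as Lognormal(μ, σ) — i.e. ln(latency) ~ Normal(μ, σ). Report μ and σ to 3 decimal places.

μ ≈ 5.475, σ ≈ 0.887

If T ~ Lognormal(μ,σ) then ln T ~ Normal(μ,σ), so the p-quantile of ln T is μ + z_p·σ.
ln(146) = 4.984 and ln(884) = 6.784; z_{0.29} = -0.5534, z_{0.93} = 1.476.
σ = (6.784 − 4.984)/(1.476 − (-0.5534)) = 0.887.
μ = 4.984 − (-0.5534)·0.887 = 5.475.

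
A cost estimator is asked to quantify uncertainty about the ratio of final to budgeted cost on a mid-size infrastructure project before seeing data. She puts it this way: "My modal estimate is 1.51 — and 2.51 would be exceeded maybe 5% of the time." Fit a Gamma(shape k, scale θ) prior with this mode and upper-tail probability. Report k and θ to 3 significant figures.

Gamma(k,θ) with k>1 has mode (k−1)θ, so θ = 1.51/(k−1).
Need P(X < 2.51) = 0.95 with θ tied to k this way. Start at k = 2, θ = 1.51: P(X<2.51) ≈ 0.495.
Too low — raise k to concentrate. Iterating converges to k ≈ 11.8.
Then θ = 1.51/(11.8−1) ≈ 0.14.

k ≈ 11.8, θ ≈ 0.14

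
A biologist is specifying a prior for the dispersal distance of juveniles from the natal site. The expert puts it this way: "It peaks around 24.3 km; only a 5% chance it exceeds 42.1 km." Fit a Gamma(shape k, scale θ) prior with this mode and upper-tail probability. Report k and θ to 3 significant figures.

k ≈ 10.2, θ ≈ 2.63

Gamma(k,θ) with k>1 has mode (k−1)θ, so θ = 24.3/(k−1).
Need P(X < 42.1) = 0.95 with θ tied to k this way. Start at k = 2, θ = 24.3: P(X<42.1) ≈ 0.517.
Too low — raise k to concentrate. Iterating converges to k ≈ 10.2.
Then θ = 24.3/(10.2−1) ≈ 2.63.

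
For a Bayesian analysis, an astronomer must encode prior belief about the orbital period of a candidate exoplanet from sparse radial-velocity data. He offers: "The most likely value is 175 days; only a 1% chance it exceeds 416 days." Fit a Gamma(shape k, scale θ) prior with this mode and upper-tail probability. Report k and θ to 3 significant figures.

k ≈ 7.33, θ ≈ 27.7

Gamma(k,θ) with k>1 has mode (k−1)θ, so θ = 175/(k−1).
Need P(X < 416) = 0.99 with θ tied to k this way. Start at k = 2, θ = 175: P(X<416) ≈ 0.687.
Too low — raise k to concentrate. Iterating converges to k ≈ 7.33.
Then θ = 175/(7.33−1) ≈ 27.7.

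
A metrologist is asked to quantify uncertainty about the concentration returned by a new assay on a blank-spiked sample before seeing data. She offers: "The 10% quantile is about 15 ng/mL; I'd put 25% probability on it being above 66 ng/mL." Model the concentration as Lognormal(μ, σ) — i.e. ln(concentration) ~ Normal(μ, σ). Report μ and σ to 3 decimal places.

μ ≈ 3.679, σ ≈ 0.757

If T ~ Lognormal(μ,σ) then ln T ~ Normal(μ,σ), so the p-quantile of ln T is μ + z_p·σ.
ln(15) = 2.708 and ln(66) = 4.19; z_{0.1} = -1.282, z_{0.75} = 0.6745.
σ = (4.19 − 2.708)/(0.6745 − (-1.282)) = 0.757.
μ = 2.708 − (-1.282)·0.757 = 3.679.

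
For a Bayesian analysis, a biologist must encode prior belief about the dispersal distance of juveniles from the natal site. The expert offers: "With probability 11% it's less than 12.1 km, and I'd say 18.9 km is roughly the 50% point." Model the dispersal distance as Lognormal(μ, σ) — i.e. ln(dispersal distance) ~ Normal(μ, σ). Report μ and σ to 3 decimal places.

If T ~ Lognormal(μ,σ) then ln T ~ Normal(μ,σ), so the p-quantile of ln T is μ + z_p·σ.
ln(12.1) = 2.493 and ln(18.9) = 2.939; z_{0.11} = -1.227, z_{0.5} = 0.
σ = (2.939 − 2.493)/(0 − (-1.227)) = 0.364.
μ = 2.493 − (-1.227)·0.364 = 2.939.

μ ≈ 2.939, σ ≈ 0.364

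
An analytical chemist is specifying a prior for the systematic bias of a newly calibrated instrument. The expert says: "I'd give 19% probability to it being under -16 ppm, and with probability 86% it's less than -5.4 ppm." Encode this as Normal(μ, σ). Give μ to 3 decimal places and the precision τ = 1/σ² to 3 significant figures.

μ = -11.248, τ = 0.0341

For Normal(μ,σ), the p-quantile is μ + z_p·σ. Here z_{0.19} = -0.8779, z_{0.86} = 1.08.
So -16 = μ − 0.8779σ and -5.4 = μ + 1.08σ.
Subtracting: σ = (-5.4 − -16)/(1.08 − (-0.8779)) = 5.413.
Then μ = -16 − (-0.8779)·5.413 = -11.248.
Precision τ = 1/σ² = 1/5.413² = 0.0341.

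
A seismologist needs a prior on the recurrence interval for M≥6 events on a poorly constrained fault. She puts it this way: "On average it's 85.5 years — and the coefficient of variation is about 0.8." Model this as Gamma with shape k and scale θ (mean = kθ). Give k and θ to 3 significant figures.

k ≈ 1.56, θ ≈ 54.7

For Gamma(k, scale θ): mean = kθ, variance = kθ², so CV = 1/√k.
CV = 0.8, hence k = 1/CV² = 1.56.
Then θ = mean/k = 85.5/1.56 = 54.7.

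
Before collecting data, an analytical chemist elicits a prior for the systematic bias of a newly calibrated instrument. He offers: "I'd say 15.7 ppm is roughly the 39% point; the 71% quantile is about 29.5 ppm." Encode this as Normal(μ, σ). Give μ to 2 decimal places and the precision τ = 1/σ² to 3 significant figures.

The p-quantile of Normal(μ,σ) is μ + z_p·σ, with z_{0.39} = -0.2793 and z_{0.71} = 0.5534.
Eliminate σ: μ = (z₂·x₁ − z₁·x₂)/(z₂ − z₁) = (0.5534·15.7 − (-0.2793)·29.5)/0.8327 = 20.33.
Then σ = (x₂ − x₁)/(z₂ − z₁) = (29.5 − 15.7)/0.8327 = 16.57.
Precision τ = 1/σ² = 1/16.57² = 0.00364.

μ = 20.33, τ = 0.00364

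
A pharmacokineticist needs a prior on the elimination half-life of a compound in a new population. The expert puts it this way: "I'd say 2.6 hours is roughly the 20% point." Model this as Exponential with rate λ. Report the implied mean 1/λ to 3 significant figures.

mean ≈ 11.7 hours

P(T < 2.6) = 1 − e^(−λ·2.6) = 0.2, so λ = −ln(1−0.2)/2.6 = −ln(0.8)/2.6 = 0.0858.
Mean = 1/λ = 11.7 hours.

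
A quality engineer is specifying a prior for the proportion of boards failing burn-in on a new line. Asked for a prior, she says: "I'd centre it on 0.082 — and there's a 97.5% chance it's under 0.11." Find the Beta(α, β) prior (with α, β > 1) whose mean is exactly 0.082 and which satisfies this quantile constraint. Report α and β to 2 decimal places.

With mean 0.082 fixed, write α = 0.082s, β = 0.918s where s = α+β.
Need P(θ < 0.11) = 0.975 under Beta(0.082s, 0.918s). Normal approximation: (q−m)/√(m(1−m)/s) ≈ z_{0.975} = 1.96, so s ≈ 0.082·0.918·(1.96)²/(0.11−0.082)² = 368.8.
At s = 368.8: P(θ<0.11) ≈ 0.967. Adjusting to match 0.975 gives s ≈ 420.76.
So α = 0.082·420.76 ≈ 34.50, β = 0.918·420.76 ≈ 386.26.

α ≈ 34.50, β ≈ 386.26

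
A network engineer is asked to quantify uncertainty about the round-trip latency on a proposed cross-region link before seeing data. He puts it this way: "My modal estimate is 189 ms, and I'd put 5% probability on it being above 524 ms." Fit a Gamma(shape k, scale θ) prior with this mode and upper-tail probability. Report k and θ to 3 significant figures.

Gamma(k,θ) with k>1 has mode (k−1)θ, so θ = 189/(k−1).
Need P(X < 524) = 0.95 with θ tied to k this way. Start at k = 2, θ = 189: P(X<524) ≈ 0.764.
Too low — raise k to concentrate. Iterating converges to k ≈ 3.58.
Then θ = 189/(3.58−1) ≈ 73.3.

k ≈ 3.58, θ ≈ 73.3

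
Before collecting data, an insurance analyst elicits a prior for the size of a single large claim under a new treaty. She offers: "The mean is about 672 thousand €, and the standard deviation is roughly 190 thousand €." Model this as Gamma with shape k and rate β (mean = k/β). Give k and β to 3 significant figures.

k ≈ 12.5, β ≈ 0.0186

For Gamma(k, rate β): mean = k/β, variance = k/β², so CV = 1/√k.
CV = SD/mean = 190/672 = 0.2827, hence k = 1/CV² = 12.5.
Then β = k/mean = 12.5/672 = 0.0186.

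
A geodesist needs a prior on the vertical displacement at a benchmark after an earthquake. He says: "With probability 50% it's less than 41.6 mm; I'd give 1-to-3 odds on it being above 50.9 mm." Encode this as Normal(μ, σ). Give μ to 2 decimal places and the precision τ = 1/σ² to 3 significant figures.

The p-quantile of Normal(μ,σ) is μ + z_p·σ, with z_{0.5} = 0 and z_{0.75} = 0.6745.
Eliminate σ: μ = (z₂·x₁ − z₁·x₂)/(z₂ − z₁) = (0.6745·41.6 − (0)·50.9)/0.6745 = 41.60.
Then σ = (x₂ − x₁)/(z₂ − z₁) = (50.9 − 41.6)/0.6745 = 13.79.
Precision τ = 1/σ² = 1/13.79² = 0.00526.

μ = 41.60, τ = 0.00526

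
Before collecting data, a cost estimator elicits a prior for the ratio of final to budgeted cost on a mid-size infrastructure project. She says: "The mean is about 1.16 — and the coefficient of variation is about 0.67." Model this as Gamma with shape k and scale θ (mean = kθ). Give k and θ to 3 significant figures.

For Gamma(k, scale θ): mean = kθ, variance = kθ², so CV = 1/√k.
CV = 0.67, hence k = 1/CV² = 2.23.
Then θ = mean/k = 1.16/2.23 = 0.521.

k ≈ 2.23, θ ≈ 0.521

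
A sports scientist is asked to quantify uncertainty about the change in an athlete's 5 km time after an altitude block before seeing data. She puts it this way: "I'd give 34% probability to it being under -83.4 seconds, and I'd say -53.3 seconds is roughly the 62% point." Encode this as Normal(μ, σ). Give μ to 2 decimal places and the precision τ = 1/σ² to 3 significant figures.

The p-quantile of Normal(μ,σ) is μ + z_p·σ, with z_{0.34} = -0.4125 and z_{0.62} = 0.3055.
Eliminate σ: μ = (z₂·x₁ − z₁·x₂)/(z₂ − z₁) = (0.3055·-83.4 − (-0.4125)·-53.3)/0.7179 = -66.11.
Then σ = (x₂ − x₁)/(z₂ − z₁) = (-53.3 − -83.4)/0.7179 = 41.93.
Precision τ = 1/σ² = 1/41.93² = 0.000569.

μ = -66.11, τ = 0.000569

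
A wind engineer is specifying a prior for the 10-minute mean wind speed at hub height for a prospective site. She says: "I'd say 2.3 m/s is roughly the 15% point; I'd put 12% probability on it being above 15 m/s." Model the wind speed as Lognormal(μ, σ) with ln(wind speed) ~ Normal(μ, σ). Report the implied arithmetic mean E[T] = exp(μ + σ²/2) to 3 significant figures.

If T ~ Lognormal(μ,σ) then ln T ~ Normal(μ,σ), so the p-quantile of ln T is μ + z_p·σ.
ln(2.3) = 0.8329 and ln(15) = 2.708; z_{0.15} = -1.036, z_{0.88} = 1.175.
σ = (2.708 − 0.8329)/(1.175 − (-1.036)) = 0.848.
μ = 0.8329 − (-1.036)·0.848 = 1.712.
E[T] = exp(μ + σ²/2) = exp(1.712 + 0.3595) = 7.93 m/s.

E[T] ≈ 7.93 m/s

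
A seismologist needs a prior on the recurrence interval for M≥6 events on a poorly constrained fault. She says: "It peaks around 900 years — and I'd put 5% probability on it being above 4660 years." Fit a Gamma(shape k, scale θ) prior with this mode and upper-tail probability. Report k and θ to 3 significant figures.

k ≈ 1.88, θ ≈ 1030

Gamma(k,θ) with k>1 has mode (k−1)θ, so θ = 900/(k−1).
Need P(X < 4660) = 0.95 with θ tied to k this way. Start at k = 2, θ = 900: P(X<4660) ≈ 0.965.
Too high — lower k to spread out. Iterating converges to k ≈ 1.88.
Then θ = 900/(1.88−1) ≈ 1030.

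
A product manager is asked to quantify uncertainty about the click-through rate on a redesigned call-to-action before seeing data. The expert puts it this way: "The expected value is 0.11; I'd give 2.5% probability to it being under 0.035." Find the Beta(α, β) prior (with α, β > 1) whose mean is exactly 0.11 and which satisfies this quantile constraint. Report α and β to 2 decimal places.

With mean 0.11 fixed, write α = 0.11s, β = 0.89s where s = α+β.
Need P(θ < 0.035) = 0.025 under Beta(0.11s, 0.89s). Normal approximation: (q−m)/√(m(1−m)/s) ≈ z_{0.025} = -1.96, so s ≈ 0.11·0.89·(-1.96)²/(0.035−0.11)² = 66.9.
At s = 66.9: P(θ<0.035) ≈ 0.005. Adjusting to match 0.025 gives s ≈ 41.24.
So α = 0.11·41.24 ≈ 4.54, β = 0.89·41.24 ≈ 36.70.

α ≈ 4.54, β ≈ 36.70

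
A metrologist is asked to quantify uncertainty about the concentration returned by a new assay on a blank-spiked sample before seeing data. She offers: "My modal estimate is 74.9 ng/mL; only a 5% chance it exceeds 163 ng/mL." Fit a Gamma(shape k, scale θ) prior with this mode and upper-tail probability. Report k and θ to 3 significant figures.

k ≈ 5.55, θ ≈ 16.4

Gamma(k,θ) with k>1 has mode (k−1)θ, so θ = 74.9/(k−1).
Need P(X < 163) = 0.95 with θ tied to k this way. Start at k = 2, θ = 74.9: P(X<163) ≈ 0.640.
Too low — raise k to concentrate. Iterating converges to k ≈ 5.55.
Then θ = 74.9/(5.55−1) ≈ 16.4.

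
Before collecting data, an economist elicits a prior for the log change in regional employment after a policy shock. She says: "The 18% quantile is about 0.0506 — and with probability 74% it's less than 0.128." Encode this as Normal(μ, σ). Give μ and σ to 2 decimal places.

The p-quantile of Normal(μ,σ) is μ + z_p·σ, with z_{0.18} = -0.9154 and z_{0.74} = 0.6433.
Eliminate σ: μ = (z₂·x₁ − z₁·x₂)/(z₂ − z₁) = (0.6433·0.0506 − (-0.9154)·0.128)/1.559 = 0.10.
Then σ = (x₂ − x₁)/(z₂ − z₁) = (0.128 − 0.0506)/1.559 = 0.05.

μ = 0.10, σ = 0.05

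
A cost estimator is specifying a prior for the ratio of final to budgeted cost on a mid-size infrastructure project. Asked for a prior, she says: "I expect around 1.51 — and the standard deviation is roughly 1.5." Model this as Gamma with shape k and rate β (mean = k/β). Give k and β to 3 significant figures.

k ≈ 1.01, β ≈ 0.671

For Gamma(k, rate β): mean = k/β, variance = k/β², so CV = 1/√k.
CV = SD/mean = 1.5/1.51 = 0.9934, hence k = 1/CV² = 1.01.
Then β = k/mean = 1.01/1.51 = 0.671.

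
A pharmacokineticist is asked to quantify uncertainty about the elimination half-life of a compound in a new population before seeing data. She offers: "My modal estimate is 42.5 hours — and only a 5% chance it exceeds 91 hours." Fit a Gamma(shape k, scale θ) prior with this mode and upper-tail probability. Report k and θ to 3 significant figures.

Gamma(k,θ) with k>1 has mode (k−1)θ, so θ = 42.5/(k−1).
Need P(X < 91) = 0.95 with θ tied to k this way. Start at k = 2, θ = 42.5: P(X<91) ≈ 0.631.
Too low — raise k to concentrate. Iterating converges to k ≈ 5.76.
Then θ = 42.5/(5.76−1) ≈ 8.93.

k ≈ 5.76, θ ≈ 8.93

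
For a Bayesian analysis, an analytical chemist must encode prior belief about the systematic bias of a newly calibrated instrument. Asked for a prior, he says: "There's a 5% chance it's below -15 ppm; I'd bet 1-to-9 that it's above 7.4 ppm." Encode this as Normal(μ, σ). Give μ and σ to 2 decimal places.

For Normal(μ,σ), the p-quantile is μ + z_p·σ. Here z_{0.05} = -1.645, z_{0.9} = 1.282.
So -15 = μ − 1.645σ and 7.4 = μ + 1.282σ.
Subtracting: σ = (7.4 − -15)/(1.282 − (-1.645)) = 7.65.
Then μ = -15 − (-1.645)·7.65 = -2.41.

μ = -2.41, σ = 7.65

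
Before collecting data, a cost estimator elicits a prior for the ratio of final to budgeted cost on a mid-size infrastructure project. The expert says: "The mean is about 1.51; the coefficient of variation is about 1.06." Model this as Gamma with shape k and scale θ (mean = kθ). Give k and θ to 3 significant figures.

For Gamma(k, scale θ): mean = kθ, variance = kθ², so CV = 1/√k.
CV = 1.06, hence k = 1/CV² = 0.89.
Then θ = mean/k = 1.51/0.89 = 1.7.

k ≈ 0.89, θ ≈ 1.7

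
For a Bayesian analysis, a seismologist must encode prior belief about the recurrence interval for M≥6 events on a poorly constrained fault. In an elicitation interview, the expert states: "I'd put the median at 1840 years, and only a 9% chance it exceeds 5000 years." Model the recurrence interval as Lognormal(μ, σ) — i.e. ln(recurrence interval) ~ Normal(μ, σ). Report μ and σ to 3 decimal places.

μ ≈ 7.518, σ ≈ 0.746

If T ~ Lognormal(μ,σ) then ln T ~ Normal(μ,σ), so the p-quantile of ln T is μ + z_p·σ.
ln(1840) = 7.518 and ln(5000) = 8.517; z_{0.5} = 0, z_{0.91} = 1.341.
σ = (8.517 − 7.518)/(1.341 − (0)) = 0.746.
μ = 7.518 − (0)·0.746 = 7.518.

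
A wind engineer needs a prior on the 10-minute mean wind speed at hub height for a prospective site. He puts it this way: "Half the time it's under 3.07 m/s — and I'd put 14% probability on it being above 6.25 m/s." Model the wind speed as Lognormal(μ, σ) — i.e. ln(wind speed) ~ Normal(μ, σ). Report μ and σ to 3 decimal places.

μ ≈ 1.122, σ ≈ 0.658

If T ~ Lognormal(μ,σ) then ln T ~ Normal(μ,σ), so the p-quantile of ln T is μ + z_p·σ.
ln(3.07) = 1.122 and ln(6.25) = 1.833; z_{0.5} = 0, z_{0.86} = 1.08.
σ = (1.833 − 1.122)/(1.08 − (0)) = 0.658.
μ = 1.122 − (0)·0.658 = 1.122.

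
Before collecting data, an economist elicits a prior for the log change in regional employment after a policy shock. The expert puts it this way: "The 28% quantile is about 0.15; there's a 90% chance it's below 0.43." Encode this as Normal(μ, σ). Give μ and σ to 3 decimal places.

μ = 0.238, σ = 0.150

For Normal(μ,σ), the p-quantile is μ + z_p·σ. Here z_{0.28} = -0.5828, z_{0.9} = 1.282.
So 0.15 = μ − 0.5828σ and 0.43 = μ + 1.282σ.
Subtracting: σ = (0.43 − 0.15)/(1.282 − (-0.5828)) = 0.150.
Then μ = 0.15 − (-0.5828)·0.150 = 0.238.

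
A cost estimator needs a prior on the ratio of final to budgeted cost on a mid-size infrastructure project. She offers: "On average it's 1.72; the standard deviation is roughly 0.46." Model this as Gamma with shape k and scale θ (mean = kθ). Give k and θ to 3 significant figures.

For Gamma(k, scale θ): mean = kθ, variance = kθ², so CV = 1/√k.
CV = SD/mean = 0.46/1.72 = 0.2674, hence k = 1/CV² = 14.
Then θ = mean/k = 1.72/14 = 0.123.

k ≈ 14, θ ≈ 0.123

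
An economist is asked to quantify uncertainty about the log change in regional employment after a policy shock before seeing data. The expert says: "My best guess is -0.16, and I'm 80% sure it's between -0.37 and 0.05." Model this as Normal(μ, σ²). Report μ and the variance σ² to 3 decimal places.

μ = -0.160, σ² = 0.027

A symmetric 80% interval runs μ ± z·σ with z = 1.282.
Half-width = 0.21, so σ = 0.21/1.282 = 0.1639 and σ² = 0.027.
μ is the stated best guess, -0.160.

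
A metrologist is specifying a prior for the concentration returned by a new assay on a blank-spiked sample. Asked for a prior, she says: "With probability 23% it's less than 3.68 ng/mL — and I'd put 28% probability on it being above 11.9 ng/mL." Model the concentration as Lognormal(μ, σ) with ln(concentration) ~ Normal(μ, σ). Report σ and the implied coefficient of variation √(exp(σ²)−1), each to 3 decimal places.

If T ~ Lognormal(μ,σ) then ln T ~ Normal(μ,σ), so the p-quantile of ln T is μ + z_p·σ.
ln(3.68) = 1.303 and ln(11.9) = 2.477; z_{0.23} = -0.7388, z_{0.72} = 0.5828.
σ = (2.477 − 1.303)/(0.5828 − (-0.7388)) = 0.888.
μ = 1.303 − (-0.7388)·0.888 = 1.959.
CV = √(exp(σ²)−1) = √(exp(0.7885)−1) = 1.095.

σ ≈ 0.888, CV ≈ 1.095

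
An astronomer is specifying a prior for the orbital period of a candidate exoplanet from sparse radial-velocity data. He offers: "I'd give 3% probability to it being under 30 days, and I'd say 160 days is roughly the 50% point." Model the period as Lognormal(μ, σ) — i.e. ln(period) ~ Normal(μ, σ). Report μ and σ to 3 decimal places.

μ ≈ 5.075, σ ≈ 0.890

If T ~ Lognormal(μ,σ) then ln T ~ Normal(μ,σ), so the p-quantile of ln T is μ + z_p·σ.
ln(30) = 3.401 and ln(160) = 5.075; z_{0.03} = -1.881, z_{0.5} = 0.
σ = (5.075 − 3.401)/(0 − (-1.881)) = 0.890.
μ = 3.401 − (-1.881)·0.890 = 5.075.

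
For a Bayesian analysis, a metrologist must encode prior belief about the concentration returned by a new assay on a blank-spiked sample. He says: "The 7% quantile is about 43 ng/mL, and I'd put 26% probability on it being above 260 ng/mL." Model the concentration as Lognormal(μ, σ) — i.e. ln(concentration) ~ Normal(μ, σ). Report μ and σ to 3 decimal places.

If T ~ Lognormal(μ,σ) then ln T ~ Normal(μ,σ), so the p-quantile of ln T is μ + z_p·σ.
ln(43) = 3.761 and ln(260) = 5.561; z_{0.07} = -1.476, z_{0.74} = 0.6433.
σ = (5.561 − 3.761)/(0.6433 − (-1.476)) = 0.849.
μ = 3.761 − (-1.476)·0.849 = 5.014.

μ ≈ 5.014, σ ≈ 0.849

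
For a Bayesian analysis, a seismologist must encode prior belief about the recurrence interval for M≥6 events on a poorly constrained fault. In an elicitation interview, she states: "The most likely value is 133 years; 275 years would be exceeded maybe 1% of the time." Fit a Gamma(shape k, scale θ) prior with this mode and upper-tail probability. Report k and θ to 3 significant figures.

k ≈ 10.2, θ ≈ 14.4

Gamma(k,θ) with k>1 has mode (k−1)θ, so θ = 133/(k−1).
Need P(X < 275) = 0.99 with θ tied to k this way. Start at k = 2, θ = 133: P(X<275) ≈ 0.612.
Too low — raise k to concentrate. Iterating converges to k ≈ 10.2.
Then θ = 133/(10.2−1) ≈ 14.4.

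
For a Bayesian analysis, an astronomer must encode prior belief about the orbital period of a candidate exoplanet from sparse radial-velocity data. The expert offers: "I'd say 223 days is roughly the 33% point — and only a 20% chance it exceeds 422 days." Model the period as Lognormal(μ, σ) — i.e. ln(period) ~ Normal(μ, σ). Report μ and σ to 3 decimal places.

μ ≈ 5.626, σ ≈ 0.498

If T ~ Lognormal(μ,σ) then ln T ~ Normal(μ,σ), so the p-quantile of ln T is μ + z_p·σ.
ln(223) = 5.407 and ln(422) = 6.045; z_{0.33} = -0.4399, z_{0.8} = 0.8416.
σ = (6.045 − 5.407)/(0.8416 − (-0.4399)) = 0.498.
μ = 5.407 − (-0.4399)·0.498 = 5.626.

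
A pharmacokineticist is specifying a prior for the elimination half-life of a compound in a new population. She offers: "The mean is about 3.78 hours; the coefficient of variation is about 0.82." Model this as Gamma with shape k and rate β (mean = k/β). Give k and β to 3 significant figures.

For Gamma(k, rate β): mean = k/β, variance = k/β², so CV = 1/√k.
CV = 0.82, hence k = 1/CV² = 1.49.
Then β = k/mean = 1.49/3.78 = 0.393.

k ≈ 1.49, β ≈ 0.393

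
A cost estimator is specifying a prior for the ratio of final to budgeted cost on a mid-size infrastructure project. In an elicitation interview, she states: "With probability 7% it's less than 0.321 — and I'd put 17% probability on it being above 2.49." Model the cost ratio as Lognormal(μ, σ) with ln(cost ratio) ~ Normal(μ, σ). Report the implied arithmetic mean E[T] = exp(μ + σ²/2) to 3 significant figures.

E[T] ≈ 1.59

If T ~ Lognormal(μ,σ) then ln T ~ Normal(μ,σ), so the p-quantile of ln T is μ + z_p·σ.
ln(0.321) = -1.136 and ln(2.49) = 0.9123; z_{0.07} = -1.476, z_{0.83} = 0.9542.
σ = (0.9123 − -1.136)/(0.9542 − (-1.476)) = 0.843.
μ = -1.136 − (-1.476)·0.843 = 0.108.
E[T] = exp(μ + σ²/2) = exp(0.108 + 0.3554) = 1.59.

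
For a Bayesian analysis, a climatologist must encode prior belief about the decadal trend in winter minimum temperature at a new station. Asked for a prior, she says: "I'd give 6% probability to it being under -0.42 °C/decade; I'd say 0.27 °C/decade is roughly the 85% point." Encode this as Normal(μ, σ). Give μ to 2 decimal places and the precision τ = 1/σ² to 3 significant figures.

μ = -0.01, τ = 14.1

For Normal(μ,σ), the p-quantile is μ + z_p·σ. Here z_{0.06} = -1.555, z_{0.85} = 1.036.
So -0.42 = μ − 1.555σ and 0.27 = μ + 1.036σ.
Subtracting: σ = (0.27 − -0.42)/(1.036 − (-1.555)) = 0.27.
Then μ = -0.42 − (-1.555)·0.27 = -0.01.
Precision τ = 1/σ² = 1/0.2663² = 14.1.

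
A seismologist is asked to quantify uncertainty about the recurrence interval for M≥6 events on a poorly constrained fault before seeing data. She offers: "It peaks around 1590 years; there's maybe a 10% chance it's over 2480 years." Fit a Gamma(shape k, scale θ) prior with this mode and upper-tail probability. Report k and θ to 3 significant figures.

Gamma(k,θ) with k>1 has mode (k−1)θ, so θ = 1590/(k−1).
Need P(X < 2480) = 0.9 with θ tied to k this way. Start at k = 2, θ = 1590: P(X<2480) ≈ 0.462.
Too low — raise k to concentrate. Iterating converges to k ≈ 10.5.
Then θ = 1590/(10.5−1) ≈ 168.

k ≈ 10.5, θ ≈ 168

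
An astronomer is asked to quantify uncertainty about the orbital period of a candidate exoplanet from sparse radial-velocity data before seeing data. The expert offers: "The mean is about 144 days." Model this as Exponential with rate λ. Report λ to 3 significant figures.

Exponential mean = 1/λ, so λ = 1/144.0 = 0.00694.

λ ≈ 0.00694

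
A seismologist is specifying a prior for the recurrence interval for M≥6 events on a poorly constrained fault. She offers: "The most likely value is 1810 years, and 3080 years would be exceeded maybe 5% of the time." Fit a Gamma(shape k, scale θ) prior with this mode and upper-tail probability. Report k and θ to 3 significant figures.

Gamma(k,θ) with k>1 has mode (k−1)θ, so θ = 1810/(k−1).
Need P(X < 3080) = 0.95 with θ tied to k this way. Start at k = 2, θ = 1810: P(X<3080) ≈ 0.507.
Too low — raise k to concentrate. Iterating converges to k ≈ 10.9.
Then θ = 1810/(10.9−1) ≈ 183.

k ≈ 10.9, θ ≈ 183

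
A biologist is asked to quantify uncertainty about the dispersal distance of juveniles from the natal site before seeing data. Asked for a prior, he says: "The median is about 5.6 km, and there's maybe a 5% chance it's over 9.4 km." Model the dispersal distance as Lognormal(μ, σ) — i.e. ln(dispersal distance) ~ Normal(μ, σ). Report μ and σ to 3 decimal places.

If T ~ Lognormal(μ,σ) then ln T ~ Normal(μ,σ), so the p-quantile of ln T is μ + z_p·σ.
ln(5.6) = 1.723 and ln(9.4) = 2.241; z_{0.5} = 0, z_{0.95} = 1.645.
σ = (2.241 − 1.723)/(1.645 − (0)) = 0.315.
μ = 1.723 − (0)·0.315 = 1.723.

μ ≈ 1.723, σ ≈ 0.315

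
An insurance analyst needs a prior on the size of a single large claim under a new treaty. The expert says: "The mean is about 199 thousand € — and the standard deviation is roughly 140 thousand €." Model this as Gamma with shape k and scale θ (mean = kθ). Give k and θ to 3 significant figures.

For Gamma(k, scale θ): mean = kθ, variance = kθ², so CV = 1/√k.
CV = SD/mean = 140/199 = 0.7035, hence k = 1/CV² = 2.02.
Then θ = mean/k = 199/2.02 = 98.5.

k ≈ 2.02, θ ≈ 98.5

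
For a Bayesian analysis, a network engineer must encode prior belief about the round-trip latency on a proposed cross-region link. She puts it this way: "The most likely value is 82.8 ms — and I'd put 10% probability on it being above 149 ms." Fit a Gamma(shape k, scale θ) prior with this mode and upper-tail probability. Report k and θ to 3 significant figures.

Gamma(k,θ) with k>1 has mode (k−1)θ, so θ = 82.8/(k−1).
Need P(X < 149) = 0.9 with θ tied to k this way. Start at k = 2, θ = 82.8: P(X<149) ≈ 0.537.
Too low — raise k to concentrate. Iterating converges to k ≈ 6.52.
Then θ = 82.8/(6.52−1) ≈ 15.

k ≈ 6.52, θ ≈ 15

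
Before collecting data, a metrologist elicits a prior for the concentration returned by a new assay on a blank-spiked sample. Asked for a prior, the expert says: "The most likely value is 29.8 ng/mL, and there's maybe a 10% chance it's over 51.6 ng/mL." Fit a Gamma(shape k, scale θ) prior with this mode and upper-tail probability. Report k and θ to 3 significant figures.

Gamma(k,θ) with k>1 has mode (k−1)θ, so θ = 29.8/(k−1).
Need P(X < 51.6) = 0.9 with θ tied to k this way. Start at k = 2, θ = 29.8: P(X<51.6) ≈ 0.516.
Too low — raise k to concentrate. Iterating converges to k ≈ 7.29.
Then θ = 29.8/(7.29−1) ≈ 4.74.

k ≈ 7.29, θ ≈ 4.74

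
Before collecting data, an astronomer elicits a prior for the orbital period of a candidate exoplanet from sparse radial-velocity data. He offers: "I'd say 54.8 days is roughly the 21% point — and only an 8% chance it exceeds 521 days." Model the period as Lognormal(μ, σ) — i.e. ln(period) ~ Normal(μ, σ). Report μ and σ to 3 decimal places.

If T ~ Lognormal(μ,σ) then ln T ~ Normal(μ,σ), so the p-quantile of ln T is μ + z_p·σ.
ln(54.8) = 4.004 and ln(521) = 6.256; z_{0.21} = -0.8064, z_{0.92} = 1.405.
σ = (6.256 − 4.004)/(1.405 − (-0.8064)) = 1.018.
μ = 4.004 − (-0.8064)·1.018 = 4.825.

μ ≈ 4.825, σ ≈ 1.018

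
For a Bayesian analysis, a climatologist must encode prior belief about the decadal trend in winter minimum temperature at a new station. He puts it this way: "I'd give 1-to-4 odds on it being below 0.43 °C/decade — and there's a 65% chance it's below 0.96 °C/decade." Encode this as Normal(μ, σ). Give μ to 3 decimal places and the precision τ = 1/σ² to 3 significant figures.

μ = 0.794, τ = 5.36

The p-quantile of Normal(μ,σ) is μ + z_p·σ, with z_{0.2} = -0.8416 and z_{0.65} = 0.3853.
Eliminate σ: μ = (z₂·x₁ − z₁·x₂)/(z₂ − z₁) = (0.3853·0.43 − (-0.8416)·0.96)/1.227 = 0.794.
Then σ = (x₂ − x₁)/(z₂ − z₁) = (0.96 − 0.43)/1.227 = 0.432.
Precision τ = 1/σ² = 1/0.432² = 5.36.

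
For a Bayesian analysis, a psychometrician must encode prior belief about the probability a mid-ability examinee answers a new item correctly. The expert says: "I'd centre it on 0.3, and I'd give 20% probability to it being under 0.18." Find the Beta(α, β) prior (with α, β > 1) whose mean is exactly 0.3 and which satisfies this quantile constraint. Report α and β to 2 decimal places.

α ≈ 3.22, β ≈ 7.51

With mean 0.3 fixed, write α = 0.3s, β = 0.7s where s = α+β.
Need P(θ < 0.18) = 0.2 under Beta(0.3s, 0.7s). Normal approximation: (q−m)/√(m(1−m)/s) ≈ z_{0.2} = -0.842, so s ≈ 0.3·0.7·(-0.842)²/(0.18−0.3)² = 10.3.
At s = 10.3: P(θ<0.18) ≈ 0.206. Adjusting to match 0.2 gives s ≈ 10.72.
So α = 0.3·10.72 ≈ 3.22, β = 0.7·10.72 ≈ 7.51.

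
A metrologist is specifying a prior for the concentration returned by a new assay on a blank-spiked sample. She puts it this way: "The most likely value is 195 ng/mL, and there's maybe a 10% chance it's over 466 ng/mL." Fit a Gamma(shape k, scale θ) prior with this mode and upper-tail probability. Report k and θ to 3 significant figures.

k ≈ 3.53, θ ≈ 77

Gamma(k,θ) with k>1 has mode (k−1)θ, so θ = 195/(k−1).
Need P(X < 466) = 0.9 with θ tied to k this way. Start at k = 2, θ = 195: P(X<466) ≈ 0.689.
Too low — raise k to concentrate. Iterating converges to k ≈ 3.53.
Then θ = 195/(3.53−1) ≈ 77.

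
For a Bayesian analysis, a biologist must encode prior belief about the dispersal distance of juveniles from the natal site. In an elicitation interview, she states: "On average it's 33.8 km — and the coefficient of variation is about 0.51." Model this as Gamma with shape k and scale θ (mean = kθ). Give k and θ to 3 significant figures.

k ≈ 3.84, θ ≈ 8.79

For Gamma(k, scale θ): mean = kθ, variance = kθ², so CV = 1/√k.
CV = 0.51, hence k = 1/CV² = 3.84.
Then θ = mean/k = 33.8/3.84 = 8.79.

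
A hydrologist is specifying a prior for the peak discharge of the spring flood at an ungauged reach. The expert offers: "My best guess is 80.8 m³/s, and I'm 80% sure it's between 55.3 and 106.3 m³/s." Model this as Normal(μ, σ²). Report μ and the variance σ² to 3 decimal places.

A symmetric 80% interval runs μ ± z·σ with z = 1.282.
Half-width = 25.5, so σ = 25.5/1.282 = 19.8978 and σ² = 395.921.
μ is the stated best guess, 80.800.

μ = 80.800, σ² = 395.921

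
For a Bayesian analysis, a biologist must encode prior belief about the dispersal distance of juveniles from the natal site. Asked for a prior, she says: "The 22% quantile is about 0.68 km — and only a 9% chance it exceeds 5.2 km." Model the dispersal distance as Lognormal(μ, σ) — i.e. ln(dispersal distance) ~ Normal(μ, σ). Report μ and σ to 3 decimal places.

μ ≈ 0.358, σ ≈ 0.963

If T ~ Lognormal(μ,σ) then ln T ~ Normal(μ,σ), so the p-quantile of ln T is μ + z_p·σ.
ln(0.68) = -0.3857 and ln(5.2) = 1.649; z_{0.22} = -0.7722, z_{0.91} = 1.341.
σ = (1.649 − -0.3857)/(1.341 − (-0.7722)) = 0.963.
μ = -0.3857 − (-0.7722)·0.963 = 0.358.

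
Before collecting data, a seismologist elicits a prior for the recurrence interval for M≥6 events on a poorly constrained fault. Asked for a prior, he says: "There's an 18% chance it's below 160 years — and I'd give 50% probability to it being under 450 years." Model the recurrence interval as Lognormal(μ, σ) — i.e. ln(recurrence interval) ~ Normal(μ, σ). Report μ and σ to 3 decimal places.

If T ~ Lognormal(μ,σ) then ln T ~ Normal(μ,σ), so the p-quantile of ln T is μ + z_p·σ.
ln(160) = 5.075 and ln(450) = 6.109; z_{0.18} = -0.9154, z_{0.5} = 0.
σ = (6.109 − 5.075)/(0 − (-0.9154)) = 1.130.
μ = 5.075 − (-0.9154)·1.130 = 6.109.

μ ≈ 6.109, σ ≈ 1.130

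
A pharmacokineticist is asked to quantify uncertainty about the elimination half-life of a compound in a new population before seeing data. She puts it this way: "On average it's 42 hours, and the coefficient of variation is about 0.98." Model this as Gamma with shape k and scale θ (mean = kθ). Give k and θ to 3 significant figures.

k ≈ 1.04, θ ≈ 40.3

For Gamma(k, scale θ): mean = kθ, variance = kθ², so CV = 1/√k.
CV = 0.98, hence k = 1/CV² = 1.04.
Then θ = mean/k = 42/1.04 = 40.3.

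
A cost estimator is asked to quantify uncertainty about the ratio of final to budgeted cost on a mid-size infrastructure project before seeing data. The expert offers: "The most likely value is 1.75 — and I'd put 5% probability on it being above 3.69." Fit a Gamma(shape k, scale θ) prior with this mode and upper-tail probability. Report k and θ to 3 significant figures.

Gamma(k,θ) with k>1 has mode (k−1)θ, so θ = 1.75/(k−1).
Need P(X < 3.69) = 0.95 with θ tied to k this way. Start at k = 2, θ = 1.75: P(X<3.69) ≈ 0.623.
Too low — raise k to concentrate. Iterating converges to k ≈ 5.96.
Then θ = 1.75/(5.96−1) ≈ 0.353.

k ≈ 5.96, θ ≈ 0.353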